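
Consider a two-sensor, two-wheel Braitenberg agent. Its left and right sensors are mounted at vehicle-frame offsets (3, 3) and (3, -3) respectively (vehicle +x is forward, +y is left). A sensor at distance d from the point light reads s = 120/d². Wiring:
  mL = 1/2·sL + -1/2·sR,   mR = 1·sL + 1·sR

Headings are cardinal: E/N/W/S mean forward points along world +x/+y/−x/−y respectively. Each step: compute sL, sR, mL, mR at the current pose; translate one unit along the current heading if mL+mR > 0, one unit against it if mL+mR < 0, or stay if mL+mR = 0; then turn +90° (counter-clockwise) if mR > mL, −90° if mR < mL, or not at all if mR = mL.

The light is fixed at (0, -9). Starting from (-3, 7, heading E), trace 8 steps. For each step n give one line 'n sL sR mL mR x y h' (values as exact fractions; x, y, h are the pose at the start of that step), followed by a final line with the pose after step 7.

0 120/361 120/169 -11520/61009 63600/61009 -3 7 E
1 60/193 60/181 -360/34933 22440/34933 -2 7 N
2 120/221 24/85 144/1105 912/1105 -2 8 W
3 30/49 15/29 135/2842 1605/1421 -3 8 S
4 120/361 120/169 -11520/61009 63600/61009 -3 7 E
5 60/193 60/181 -360/34933 22440/34933 -2 7 N
6 120/221 24/85 144/1105 912/1105 -2 8 W
7 30/49 15/29 135/2842 1605/1421 -3 8 S
final -3 7 E

n=0: pose=(-3,7,E); sL=120/361, sR=120/169; mL=-11520/61009, mR=63600/61009; mL+mR=52080/61009 → advance +1; mR−mL=75120/61009 → turn +1·90°
n=1: pose=(-2,7,N); sL=60/193, sR=60/181; mL=-360/34933, mR=22440/34933; mL+mR=22080/34933 → advance +1; mR−mL=22800/34933 → turn +1·90°
n=2: pose=(-2,8,W); sL=120/221, sR=24/85; mL=144/1105, mR=912/1105; mL+mR=1056/1105 → advance +1; mR−mL=768/1105 → turn +1·90°
n=3: pose=(-3,8,S); sL=30/49, sR=15/29; mL=135/2842, mR=1605/1421; mL+mR=3345/2842 → advance +1; mR−mL=3075/2842 → turn +1·90°
n=4: pose=(-3,7,E); sL=120/361, sR=120/169; mL=-11520/61009, mR=63600/61009; mL+mR=52080/61009 → advance +1; mR−mL=75120/61009 → turn +1·90°
n=5: pose=(-2,7,N); sL=60/193, sR=60/181; mL=-360/34933, mR=22440/34933; mL+mR=22080/34933 → advance +1; mR−mL=22800/34933 → turn +1·90°
n=6: pose=(-2,8,W); sL=120/221, sR=24/85; mL=144/1105, mR=912/1105; mL+mR=1056/1105 → advance +1; mR−mL=768/1105 → turn +1·90°
n=7: pose=(-3,8,S); sL=30/49, sR=15/29; mL=135/2842, mR=1605/1421; mL+mR=3345/2842 → advance +1; mR−mL=3075/2842 → turn +1·90°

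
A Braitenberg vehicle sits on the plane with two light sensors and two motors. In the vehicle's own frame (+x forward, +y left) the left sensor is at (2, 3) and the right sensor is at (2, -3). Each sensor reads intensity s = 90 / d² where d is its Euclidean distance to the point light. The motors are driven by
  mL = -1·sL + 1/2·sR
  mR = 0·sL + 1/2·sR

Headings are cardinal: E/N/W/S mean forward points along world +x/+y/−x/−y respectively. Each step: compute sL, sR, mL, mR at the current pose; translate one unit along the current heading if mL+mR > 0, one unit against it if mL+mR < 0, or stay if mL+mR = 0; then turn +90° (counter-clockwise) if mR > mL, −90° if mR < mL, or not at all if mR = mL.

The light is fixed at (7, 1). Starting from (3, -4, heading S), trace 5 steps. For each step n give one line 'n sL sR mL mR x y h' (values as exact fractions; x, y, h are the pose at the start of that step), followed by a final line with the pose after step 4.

0 9/5 45/49 -657/490 45/98 3 -4 S
1 18 90/53 -909/53 45/53 3 -3 E
2 45/34 45/4 585/136 45/8 2 -3 N
3 18/17 90/49 -117/833 45/49 2 -2 W
4 45/17 45/53 -4005/1802 45/106 1 -2 S
final 1 -1 E

n=0: pose=(3,-4,S); sL=9/5, sR=45/49; mL=-657/490, mR=45/98; mL+mR=-216/245 → advance -1; mR−mL=9/5 → turn +1·90°
n=1: pose=(3,-3,E); sL=18, sR=90/53; mL=-909/53, mR=45/53; mL+mR=-864/53 → advance -1; mR−mL=18 → turn +1·90°
n=2: pose=(2,-3,N); sL=45/34, sR=45/4; mL=585/136, mR=45/8; mL+mR=675/68 → advance +1; mR−mL=45/34 → turn +1·90°
n=3: pose=(2,-2,W); sL=18/17, sR=90/49; mL=-117/833, mR=45/49; mL+mR=648/833 → advance +1; mR−mL=18/17 → turn +1·90°
n=4: pose=(1,-2,S); sL=45/17, sR=45/53; mL=-4005/1802, mR=45/106; mL+mR=-1620/901 → advance -1; mR−mL=45/17 → turn +1·90°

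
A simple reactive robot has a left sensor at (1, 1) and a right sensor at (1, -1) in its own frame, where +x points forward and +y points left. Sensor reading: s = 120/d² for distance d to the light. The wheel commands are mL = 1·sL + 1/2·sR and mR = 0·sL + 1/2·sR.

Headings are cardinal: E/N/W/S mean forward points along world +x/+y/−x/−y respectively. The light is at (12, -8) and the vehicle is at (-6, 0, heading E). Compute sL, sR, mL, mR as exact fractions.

left sensor world pos  = (-5, 1); dL² = 370
right sensor world pos = (-5, -1); dR² = 338
sL = 120/370 = 12/37
sR = 120/338 = 60/169
mL = 1·sL + 1/2·sR = 3138/6253
mR = 0·sL + 1/2·sR = 30/169

12/37 60/169 3138/6253 30/169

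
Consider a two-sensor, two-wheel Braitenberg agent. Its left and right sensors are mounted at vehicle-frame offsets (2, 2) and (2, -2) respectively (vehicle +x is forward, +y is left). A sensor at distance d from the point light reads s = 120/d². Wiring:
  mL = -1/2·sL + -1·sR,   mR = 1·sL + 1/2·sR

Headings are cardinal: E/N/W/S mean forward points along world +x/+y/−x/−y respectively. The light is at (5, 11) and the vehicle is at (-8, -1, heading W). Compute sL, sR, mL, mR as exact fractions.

120/421 24/65 -14004/27365 12852/27365

left sensor world pos  = (-10, -3); dL² = 421
right sensor world pos = (-10, 1); dR² = 325
sL = 120/421 = 120/421
sR = 120/325 = 24/65
mL = -1/2·sL + -1·sR = -14004/27365
mR = 1·sL + 1/2·sR = 12852/27365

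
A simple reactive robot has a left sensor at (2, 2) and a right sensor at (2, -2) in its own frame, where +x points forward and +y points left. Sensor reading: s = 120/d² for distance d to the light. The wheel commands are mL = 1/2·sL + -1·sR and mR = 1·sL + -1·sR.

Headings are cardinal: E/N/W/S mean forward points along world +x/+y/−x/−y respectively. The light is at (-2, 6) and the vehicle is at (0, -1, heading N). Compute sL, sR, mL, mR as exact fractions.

24/5 120/41 -108/205 384/205

left sensor world pos  = (-2, 1); dL² = 25
right sensor world pos = (2, 1); dR² = 41
sL = 120/25 = 24/5
sR = 120/41 = 120/41
mL = 1/2·sL + -1·sR = -108/205
mR = 1·sL + -1·sR = 384/205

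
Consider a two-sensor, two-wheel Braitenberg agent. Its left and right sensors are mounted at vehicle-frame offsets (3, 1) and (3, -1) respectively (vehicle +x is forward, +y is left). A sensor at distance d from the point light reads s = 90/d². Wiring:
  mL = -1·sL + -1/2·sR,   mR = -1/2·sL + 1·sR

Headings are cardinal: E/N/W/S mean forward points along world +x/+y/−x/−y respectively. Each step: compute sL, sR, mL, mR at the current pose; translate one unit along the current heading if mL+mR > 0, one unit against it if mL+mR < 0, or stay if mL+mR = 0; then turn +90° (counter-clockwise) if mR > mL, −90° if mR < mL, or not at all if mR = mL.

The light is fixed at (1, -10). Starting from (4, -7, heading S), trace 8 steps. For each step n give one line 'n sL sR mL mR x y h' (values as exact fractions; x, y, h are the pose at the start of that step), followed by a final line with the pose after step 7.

n=0: pose=(4,-7,S); sL=45/8, sR=45/2; mL=-135/8, mR=315/16; mL+mR=45/16 → advance +1; mR−mL=585/16 → turn +1·90°
n=1: pose=(4,-8,E); sL=2, sR=90/37; mL=-119/37, mR=53/37; mL+mR=-66/37 → advance -1; mR−mL=172/37 → turn +1·90°
n=2: pose=(3,-8,N); sL=45/13, sR=45/17; mL=-2115/442, mR=405/442; mL+mR=-855/221 → advance -1; mR−mL=1260/221 → turn +1·90°
n=3: pose=(3,-9,W); sL=90, sR=18; mL=-99, mR=-27; mL+mR=-126 → advance -1; mR−mL=72 → turn +1·90°
n=4: pose=(4,-9,S); sL=9/2, sR=45/4; mL=-81/8, mR=9; mL+mR=-9/8 → advance -1; mR−mL=153/8 → turn +1·90°
n=5: pose=(4,-8,E); sL=2, sR=90/37; mL=-119/37, mR=53/37; mL+mR=-66/37 → advance -1; mR−mL=172/37 → turn +1·90°
n=6: pose=(3,-8,N); sL=45/13, sR=45/17; mL=-2115/442, mR=405/442; mL+mR=-855/221 → advance -1; mR−mL=1260/221 → turn +1·90°
n=7: pose=(3,-9,W); sL=90, sR=18; mL=-99, mR=-27; mL+mR=-126 → advance -1; mR−mL=72 → turn +1·90°

0 45/8 45/2 -135/8 315/16 4 -7 S
1 2 90/37 -119/37 53/37 4 -8 E
2 45/13 45/17 -2115/442 405/442 3 -8 N
3 90 18 -99 -27 3 -9 W
4 9/2 45/4 -81/8 9 4 -9 S
5 2 90/37 -119/37 53/37 4 -8 E
6 45/13 45/17 -2115/442 405/442 3 -8 N
7 90 18 -99 -27 3 -9 W
final 4 -9 S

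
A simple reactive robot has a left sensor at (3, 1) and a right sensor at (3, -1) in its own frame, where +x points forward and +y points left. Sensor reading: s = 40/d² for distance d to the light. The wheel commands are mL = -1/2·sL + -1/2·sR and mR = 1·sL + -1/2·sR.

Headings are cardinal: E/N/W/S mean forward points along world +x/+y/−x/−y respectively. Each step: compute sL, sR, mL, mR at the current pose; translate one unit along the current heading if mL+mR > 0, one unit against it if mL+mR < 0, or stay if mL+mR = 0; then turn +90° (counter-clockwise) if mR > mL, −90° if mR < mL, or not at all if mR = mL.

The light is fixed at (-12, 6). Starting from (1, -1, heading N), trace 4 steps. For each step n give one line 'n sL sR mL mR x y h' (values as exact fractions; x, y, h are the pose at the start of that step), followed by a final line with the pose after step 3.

n=0: pose=(1,-1,N); sL=1/4, sR=10/53; mL=-93/424, mR=33/212; mL+mR=-27/424 → advance -1; mR−mL=3/8 → turn +1·90°
n=1: pose=(1,-2,W); sL=40/181, sR=40/149; mL=-6600/26969, mR=2340/26969; mL+mR=-4260/26969 → advance -1; mR−mL=60/181 → turn +1·90°
n=2: pose=(2,-2,S); sL=20/173, sR=4/29; mL=-636/5017, mR=234/5017; mL+mR=-402/5017 → advance -1; mR−mL=30/173 → turn +1·90°
n=3: pose=(2,-1,E); sL=8/65, sR=40/353; mL=-2712/22945, mR=1524/22945; mL+mR=-1188/22945 → advance -1; mR−mL=12/65 → turn +1·90°

0 1/4 10/53 -93/424 33/212 1 -1 N
1 40/181 40/149 -6600/26969 2340/26969 1 -2 W
2 20/173 4/29 -636/5017 234/5017 2 -2 S
3 8/65 40/353 -2712/22945 1524/22945 2 -1 E
final 1 -1 N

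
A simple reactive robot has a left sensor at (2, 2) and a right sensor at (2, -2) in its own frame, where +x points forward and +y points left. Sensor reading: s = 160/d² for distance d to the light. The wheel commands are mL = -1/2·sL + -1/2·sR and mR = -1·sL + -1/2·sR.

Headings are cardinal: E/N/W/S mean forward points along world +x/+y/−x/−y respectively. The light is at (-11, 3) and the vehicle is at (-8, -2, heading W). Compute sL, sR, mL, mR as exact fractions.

16/5 16 -48/5 -56/5

left sensor world pos  = (-10, -4); dL² = 50
right sensor world pos = (-10, 0); dR² = 10
sL = 160/50 = 16/5
sR = 160/10 = 16
mL = -1/2·sL + -1/2·sR = -48/5
mR = -1·sL + -1/2·sR = -56/5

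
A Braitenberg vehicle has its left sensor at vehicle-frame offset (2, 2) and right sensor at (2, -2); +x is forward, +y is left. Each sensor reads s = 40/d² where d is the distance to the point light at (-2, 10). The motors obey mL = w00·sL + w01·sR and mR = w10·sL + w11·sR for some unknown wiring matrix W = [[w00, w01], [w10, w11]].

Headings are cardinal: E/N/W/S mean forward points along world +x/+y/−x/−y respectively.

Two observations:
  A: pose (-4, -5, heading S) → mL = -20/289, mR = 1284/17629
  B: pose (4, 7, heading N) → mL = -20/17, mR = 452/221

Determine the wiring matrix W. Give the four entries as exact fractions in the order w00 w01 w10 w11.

-1/2 0 1 -1/2

obs A: pose=(-4,-5,S) → sL=40/289, sR=8/61, mL=-20/289, mR=1284/17629
obs B: pose=(4,7,N) → sL=40/17, sR=8/13, mL=-20/17, mR=452/221
sensor matrix S = [[40/289, 8/61], [40/17, 8/13]]; det S = -51200/229177
solve [mL_A; mL_B] = S·[w00; w01] and [mR_A; mR_B] = S·[w10; w11]:
  w00 = -1/2, w01 = 0, w10 = 1, w11 = -1/2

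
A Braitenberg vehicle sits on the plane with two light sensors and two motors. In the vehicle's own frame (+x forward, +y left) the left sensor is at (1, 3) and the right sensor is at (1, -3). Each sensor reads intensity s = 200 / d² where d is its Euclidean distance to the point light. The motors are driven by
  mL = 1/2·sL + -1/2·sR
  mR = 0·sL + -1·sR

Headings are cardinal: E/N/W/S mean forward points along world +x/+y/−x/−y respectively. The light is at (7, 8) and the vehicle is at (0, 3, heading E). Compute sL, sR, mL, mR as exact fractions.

left sensor world pos  = (1, 6); dL² = 40
right sensor world pos = (1, 0); dR² = 100
sL = 200/40 = 5
sR = 200/100 = 2
mL = 1/2·sL + -1/2·sR = 3/2
mR = 0·sL + -1·sR = -2

5 2 3/2 -2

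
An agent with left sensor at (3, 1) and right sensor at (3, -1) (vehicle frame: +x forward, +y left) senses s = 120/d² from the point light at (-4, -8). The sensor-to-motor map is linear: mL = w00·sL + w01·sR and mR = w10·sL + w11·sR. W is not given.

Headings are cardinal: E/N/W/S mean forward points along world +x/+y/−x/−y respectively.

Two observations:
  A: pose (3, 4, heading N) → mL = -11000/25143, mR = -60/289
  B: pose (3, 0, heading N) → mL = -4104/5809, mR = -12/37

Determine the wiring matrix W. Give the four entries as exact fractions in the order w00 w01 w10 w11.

obs A: pose=(3,4,N) → sL=40/87, sR=120/289, mL=-11000/25143, mR=-60/289
obs B: pose=(3,0,N) → sL=120/157, sR=24/37, mL=-4104/5809, mR=-12/37
sensor matrix S = [[40/87, 120/289], [120/157, 24/37]]; det S = -931840/48685229
solve [mL_A; mL_B] = S·[w00; w01] and [mR_A; mR_B] = S·[w10; w11]:
  w00 = -1/2, w01 = -1/2, w10 = 0, w11 = -1/2

-1/2 -1/2 0 -1/2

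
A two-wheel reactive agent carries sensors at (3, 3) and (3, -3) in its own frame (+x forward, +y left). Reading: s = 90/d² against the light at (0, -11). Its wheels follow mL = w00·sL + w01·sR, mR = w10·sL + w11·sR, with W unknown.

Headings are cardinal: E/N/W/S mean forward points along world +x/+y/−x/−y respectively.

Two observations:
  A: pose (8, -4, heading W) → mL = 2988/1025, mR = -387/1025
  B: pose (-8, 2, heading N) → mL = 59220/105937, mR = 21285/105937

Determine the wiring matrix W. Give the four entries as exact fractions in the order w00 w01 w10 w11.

1 1 -1/2 1

obs A: pose=(8,-4,W) → sL=90/41, sR=18/25, mL=2988/1025, mR=-387/1025
obs B: pose=(-8,2,N) → sL=90/377, sR=90/281, mL=59220/105937, mR=21285/105937
sensor matrix S = [[90/41, 18/25], [90/377, 90/281]]; det S = 11535696/21717085
solve [mL_A; mL_B] = S·[w00; w01] and [mR_A; mR_B] = S·[w10; w11]:
  w00 = 1, w01 = 1, w10 = -1/2, w11 = 1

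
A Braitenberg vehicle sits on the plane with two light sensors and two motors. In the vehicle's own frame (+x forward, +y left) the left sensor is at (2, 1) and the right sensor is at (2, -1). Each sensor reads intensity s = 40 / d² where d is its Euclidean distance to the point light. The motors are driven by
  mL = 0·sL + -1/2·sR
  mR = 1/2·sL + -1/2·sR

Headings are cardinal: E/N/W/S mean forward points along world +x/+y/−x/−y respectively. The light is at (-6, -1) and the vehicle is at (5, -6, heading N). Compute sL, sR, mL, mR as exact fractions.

40/109 40/153 -20/153 880/16677

left sensor world pos  = (4, -4); dL² = 109
right sensor world pos = (6, -4); dR² = 153
sL = 40/109 = 40/109
sR = 40/153 = 40/153
mL = 0·sL + -1/2·sR = -20/153
mR = 1/2·sL + -1/2·sR = 880/16677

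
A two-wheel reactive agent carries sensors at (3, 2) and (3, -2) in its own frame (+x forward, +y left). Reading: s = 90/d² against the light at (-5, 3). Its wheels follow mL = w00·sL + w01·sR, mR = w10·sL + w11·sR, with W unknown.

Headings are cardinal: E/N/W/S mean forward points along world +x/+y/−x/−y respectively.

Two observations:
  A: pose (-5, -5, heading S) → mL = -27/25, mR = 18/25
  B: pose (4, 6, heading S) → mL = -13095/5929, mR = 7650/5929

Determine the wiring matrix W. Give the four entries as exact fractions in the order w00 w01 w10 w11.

-1/2 -1 1/2 1/2

obs A: pose=(-5,-5,S) → sL=18/25, sR=18/25, mL=-27/25, mR=18/25
obs B: pose=(4,6,S) → sL=90/121, sR=90/49, mL=-13095/5929, mR=7650/5929
sensor matrix S = [[18/25, 18/25], [90/121, 90/49]]; det S = 23328/29645
solve [mL_A; mL_B] = S·[w00; w01] and [mR_A; mR_B] = S·[w10; w11]:
  w00 = -1/2, w01 = -1, w10 = 1/2, w11 = 1/2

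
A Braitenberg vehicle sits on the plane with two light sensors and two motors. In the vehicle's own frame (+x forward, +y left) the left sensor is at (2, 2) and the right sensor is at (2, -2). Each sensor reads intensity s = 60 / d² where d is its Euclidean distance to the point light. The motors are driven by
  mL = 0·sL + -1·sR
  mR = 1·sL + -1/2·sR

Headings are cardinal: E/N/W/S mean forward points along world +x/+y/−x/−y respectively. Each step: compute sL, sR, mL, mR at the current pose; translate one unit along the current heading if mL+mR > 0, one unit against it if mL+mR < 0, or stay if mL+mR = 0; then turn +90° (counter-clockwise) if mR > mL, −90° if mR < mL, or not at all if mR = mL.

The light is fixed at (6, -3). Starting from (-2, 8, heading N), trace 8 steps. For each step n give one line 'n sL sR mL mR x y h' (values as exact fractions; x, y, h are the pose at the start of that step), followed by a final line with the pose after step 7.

n=0: pose=(-2,8,N); sL=60/269, sR=12/41; mL=-12/41, mR=846/11029; mL+mR=-2382/11029 → advance -1; mR−mL=4074/11029 → turn +1·90°
n=1: pose=(-2,7,W); sL=15/41, sR=15/61; mL=-15/61, mR=1215/5002; mL+mR=-15/5002 → advance -1; mR−mL=2445/5002 → turn +1·90°
n=2: pose=(-1,7,S); sL=60/89, sR=12/29; mL=-12/29, mR=1206/2581; mL+mR=138/2581 → advance +1; mR−mL=2274/2581 → turn +1·90°
n=3: pose=(-1,6,E); sL=30/73, sR=30/37; mL=-30/37, mR=15/2701; mL+mR=-2175/2701 → advance -1; mR−mL=2205/2701 → turn +1·90°
n=4: pose=(-2,6,N); sL=60/221, sR=60/157; mL=-60/157, mR=2790/34697; mL+mR=-10470/34697 → advance -1; mR−mL=16050/34697 → turn +1·90°
n=5: pose=(-2,5,W); sL=15/34, sR=3/10; mL=-3/10, mR=99/340; mL+mR=-3/340 → advance -1; mR−mL=201/340 → turn +1·90°
n=6: pose=(-1,5,S); sL=60/61, sR=20/39; mL=-20/39, mR=1730/2379; mL+mR=170/793 → advance +1; mR−mL=2950/2379 → turn +1·90°
n=7: pose=(-1,4,E); sL=30/53, sR=6/5; mL=-6/5, mR=-9/265; mL+mR=-327/265 → advance -1; mR−mL=309/265 → turn +1·90°

0 60/269 12/41 -12/41 846/11029 -2 8 N
1 15/41 15/61 -15/61 1215/5002 -2 7 W
2 60/89 12/29 -12/29 1206/2581 -1 7 S
3 30/73 30/37 -30/37 15/2701 -1 6 E
4 60/221 60/157 -60/157 2790/34697 -2 6 N
5 15/34 3/10 -3/10 99/340 -2 5 W
6 60/61 20/39 -20/39 1730/2379 -1 5 S
7 30/53 6/5 -6/5 -9/265 -1 4 E
final -2 4 N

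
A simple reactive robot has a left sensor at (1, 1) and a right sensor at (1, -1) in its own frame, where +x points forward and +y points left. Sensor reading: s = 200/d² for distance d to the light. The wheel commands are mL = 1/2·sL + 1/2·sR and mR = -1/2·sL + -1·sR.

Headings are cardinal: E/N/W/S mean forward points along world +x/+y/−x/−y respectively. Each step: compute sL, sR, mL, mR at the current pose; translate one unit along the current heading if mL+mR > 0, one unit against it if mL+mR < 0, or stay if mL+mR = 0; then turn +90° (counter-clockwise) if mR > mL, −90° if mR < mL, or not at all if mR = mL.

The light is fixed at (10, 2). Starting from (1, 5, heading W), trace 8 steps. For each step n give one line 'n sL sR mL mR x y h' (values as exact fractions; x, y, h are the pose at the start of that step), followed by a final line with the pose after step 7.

0 25/13 50/29 1375/754 -2025/754 1 5 W
1 200/97 40/13 3240/1261 -5180/1261 2 5 N
2 100/29 4 108/29 -166/29 2 4 E
3 40/13 200/101 3320/1313 -4620/1313 1 4 S
4 25/13 50/29 1375/754 -2025/754 1 5 W
5 200/97 40/13 3240/1261 -5180/1261 2 5 N
6 100/29 4 108/29 -166/29 2 4 E
7 40/13 200/101 3320/1313 -4620/1313 1 4 S
final 1 5 W

n=0: pose=(1,5,W); sL=25/13, sR=50/29; mL=1375/754, mR=-2025/754; mL+mR=-25/29 → advance -1; mR−mL=-1700/377 → turn -1·90°
n=1: pose=(2,5,N); sL=200/97, sR=40/13; mL=3240/1261, mR=-5180/1261; mL+mR=-20/13 → advance -1; mR−mL=-8420/1261 → turn -1·90°
n=2: pose=(2,4,E); sL=100/29, sR=4; mL=108/29, mR=-166/29; mL+mR=-2 → advance -1; mR−mL=-274/29 → turn -1·90°
n=3: pose=(1,4,S); sL=40/13, sR=200/101; mL=3320/1313, mR=-4620/1313; mL+mR=-100/101 → advance -1; mR−mL=-7940/1313 → turn -1·90°
n=4: pose=(1,5,W); sL=25/13, sR=50/29; mL=1375/754, mR=-2025/754; mL+mR=-25/29 → advance -1; mR−mL=-1700/377 → turn -1·90°
n=5: pose=(2,5,N); sL=200/97, sR=40/13; mL=3240/1261, mR=-5180/1261; mL+mR=-20/13 → advance -1; mR−mL=-8420/1261 → turn -1·90°
n=6: pose=(2,4,E); sL=100/29, sR=4; mL=108/29, mR=-166/29; mL+mR=-2 → advance -1; mR−mL=-274/29 → turn -1·90°
n=7: pose=(1,4,S); sL=40/13, sR=200/101; mL=3320/1313, mR=-4620/1313; mL+mR=-100/101 → advance -1; mR−mL=-7940/1313 → turn -1·90°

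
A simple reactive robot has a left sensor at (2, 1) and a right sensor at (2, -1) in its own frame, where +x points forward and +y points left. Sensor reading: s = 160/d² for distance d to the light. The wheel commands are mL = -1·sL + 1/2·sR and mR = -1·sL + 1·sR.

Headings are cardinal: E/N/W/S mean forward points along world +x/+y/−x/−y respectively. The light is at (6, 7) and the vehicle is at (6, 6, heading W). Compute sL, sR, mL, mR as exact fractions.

20 40 0 20

left sensor world pos  = (4, 5); dL² = 8
right sensor world pos = (4, 7); dR² = 4
sL = 160/8 = 20
sR = 160/4 = 40
mL = -1·sL + 1/2·sR = 0
mR = -1·sL + 1·sR = 20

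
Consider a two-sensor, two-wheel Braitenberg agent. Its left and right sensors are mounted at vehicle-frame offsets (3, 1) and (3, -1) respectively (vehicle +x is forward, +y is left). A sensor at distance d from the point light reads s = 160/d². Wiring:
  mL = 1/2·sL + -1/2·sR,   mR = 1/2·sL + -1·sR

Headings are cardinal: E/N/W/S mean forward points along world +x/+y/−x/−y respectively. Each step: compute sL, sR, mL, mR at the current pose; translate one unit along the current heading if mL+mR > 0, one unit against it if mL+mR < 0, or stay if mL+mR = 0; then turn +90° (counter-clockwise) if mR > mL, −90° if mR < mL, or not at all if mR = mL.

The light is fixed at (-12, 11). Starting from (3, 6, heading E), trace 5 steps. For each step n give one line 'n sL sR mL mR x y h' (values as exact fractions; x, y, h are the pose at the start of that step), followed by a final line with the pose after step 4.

0 8/17 4/9 2/153 -32/153 3 6 E
1 160/289 160/233 -4480/67337 -27600/67337 2 6 S
2 80/73 16/13 -64/949 -648/949 2 7 W
3 160/197 160/257 4800/50629 -10960/50629 3 7 N
4 8/17 4/9 2/153 -32/153 3 6 E
final 2 6 S

n=0: pose=(3,6,E); sL=8/17, sR=4/9; mL=2/153, mR=-32/153; mL+mR=-10/51 → advance -1; mR−mL=-2/9 → turn -1·90°
n=1: pose=(2,6,S); sL=160/289, sR=160/233; mL=-4480/67337, mR=-27600/67337; mL+mR=-32080/67337 → advance -1; mR−mL=-80/233 → turn -1·90°
n=2: pose=(2,7,W); sL=80/73, sR=16/13; mL=-64/949, mR=-648/949; mL+mR=-712/949 → advance -1; mR−mL=-8/13 → turn -1·90°
n=3: pose=(3,7,N); sL=160/197, sR=160/257; mL=4800/50629, mR=-10960/50629; mL+mR=-6160/50629 → advance -1; mR−mL=-80/257 → turn -1·90°
n=4: pose=(3,6,E); sL=8/17, sR=4/9; mL=2/153, mR=-32/153; mL+mR=-10/51 → advance -1; mR−mL=-2/9 → turn -1·90°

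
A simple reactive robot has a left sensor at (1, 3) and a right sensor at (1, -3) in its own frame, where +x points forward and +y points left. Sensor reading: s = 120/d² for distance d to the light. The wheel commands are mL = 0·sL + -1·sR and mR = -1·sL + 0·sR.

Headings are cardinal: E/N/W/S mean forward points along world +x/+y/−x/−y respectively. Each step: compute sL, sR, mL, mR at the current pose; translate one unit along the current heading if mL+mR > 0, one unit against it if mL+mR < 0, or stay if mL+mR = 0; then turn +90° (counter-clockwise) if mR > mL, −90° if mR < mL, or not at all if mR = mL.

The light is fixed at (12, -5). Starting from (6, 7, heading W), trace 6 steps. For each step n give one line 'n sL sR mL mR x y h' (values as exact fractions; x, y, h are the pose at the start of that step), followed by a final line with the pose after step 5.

0 12/13 60/137 -60/137 -12/13 6 7 W
1 120/233 120/173 -120/173 -120/233 7 7 N
2 6/5 15/29 -15/29 -6/5 7 6 W
3 120/193 24/29 -24/29 -120/193 8 6 N
4 60/37 60/97 -60/97 -60/37 8 5 W
5 120/157 120/121 -120/121 -120/157 9 5 N
final 9 4 W

n=0: pose=(6,7,W); sL=12/13, sR=60/137; mL=-60/137, mR=-12/13; mL+mR=-2424/1781 → advance -1; mR−mL=-864/1781 → turn -1·90°
n=1: pose=(7,7,N); sL=120/233, sR=120/173; mL=-120/173, mR=-120/233; mL+mR=-48720/40309 → advance -1; mR−mL=7200/40309 → turn +1·90°
n=2: pose=(7,6,W); sL=6/5, sR=15/29; mL=-15/29, mR=-6/5; mL+mR=-249/145 → advance -1; mR−mL=-99/145 → turn -1·90°
n=3: pose=(8,6,N); sL=120/193, sR=24/29; mL=-24/29, mR=-120/193; mL+mR=-8112/5597 → advance -1; mR−mL=1152/5597 → turn +1·90°
n=4: pose=(8,5,W); sL=60/37, sR=60/97; mL=-60/97, mR=-60/37; mL+mR=-8040/3589 → advance -1; mR−mL=-3600/3589 → turn -1·90°
n=5: pose=(9,5,N); sL=120/157, sR=120/121; mL=-120/121, mR=-120/157; mL+mR=-33360/18997 → advance -1; mR−mL=4320/18997 → turn +1·90°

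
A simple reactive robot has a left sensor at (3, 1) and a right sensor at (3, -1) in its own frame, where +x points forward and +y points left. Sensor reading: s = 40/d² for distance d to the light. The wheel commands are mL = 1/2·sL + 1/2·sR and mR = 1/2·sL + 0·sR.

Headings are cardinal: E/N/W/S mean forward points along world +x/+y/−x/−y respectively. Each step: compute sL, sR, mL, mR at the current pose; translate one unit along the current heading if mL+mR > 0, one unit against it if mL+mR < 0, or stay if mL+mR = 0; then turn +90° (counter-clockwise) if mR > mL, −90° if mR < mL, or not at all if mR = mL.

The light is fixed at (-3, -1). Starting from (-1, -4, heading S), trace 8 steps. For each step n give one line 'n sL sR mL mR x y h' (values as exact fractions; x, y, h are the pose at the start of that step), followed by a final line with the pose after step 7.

0 8/9 40/37 328/333 4/9 -1 -4 S
1 20/13 4 36/13 10/13 -1 -5 W
2 40 8 24 20 -2 -5 N
3 2 5/4 13/8 1 -2 -4 E
4 8/9 40/37 328/333 4/9 -1 -4 S
5 20/13 4 36/13 10/13 -1 -5 W
6 40 8 24 20 -2 -5 N
7 2 5/4 13/8 1 -2 -4 E
final -1 -4 S

n=0: pose=(-1,-4,S); sL=8/9, sR=40/37; mL=328/333, mR=4/9; mL+mR=476/333 → advance +1; mR−mL=-20/37 → turn -1·90°
n=1: pose=(-1,-5,W); sL=20/13, sR=4; mL=36/13, mR=10/13; mL+mR=46/13 → advance +1; mR−mL=-2 → turn -1·90°
n=2: pose=(-2,-5,N); sL=40, sR=8; mL=24, mR=20; mL+mR=44 → advance +1; mR−mL=-4 → turn -1·90°
n=3: pose=(-2,-4,E); sL=2, sR=5/4; mL=13/8, mR=1; mL+mR=21/8 → advance +1; mR−mL=-5/8 → turn -1·90°
n=4: pose=(-1,-4,S); sL=8/9, sR=40/37; mL=328/333, mR=4/9; mL+mR=476/333 → advance +1; mR−mL=-20/37 → turn -1·90°
n=5: pose=(-1,-5,W); sL=20/13, sR=4; mL=36/13, mR=10/13; mL+mR=46/13 → advance +1; mR−mL=-2 → turn -1·90°
n=6: pose=(-2,-5,N); sL=40, sR=8; mL=24, mR=20; mL+mR=44 → advance +1; mR−mL=-4 → turn -1·90°
n=7: pose=(-2,-4,E); sL=2, sR=5/4; mL=13/8, mR=1; mL+mR=21/8 → advance +1; mR−mL=-5/8 → turn -1·90°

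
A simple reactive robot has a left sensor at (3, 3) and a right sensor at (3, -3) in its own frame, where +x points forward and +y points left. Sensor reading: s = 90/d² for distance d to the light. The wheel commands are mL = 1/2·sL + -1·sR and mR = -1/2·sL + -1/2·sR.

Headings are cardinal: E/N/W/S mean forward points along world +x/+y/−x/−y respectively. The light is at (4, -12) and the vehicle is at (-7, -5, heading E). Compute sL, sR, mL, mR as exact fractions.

left sensor world pos  = (-4, -2); dL² = 164
right sensor world pos = (-4, -8); dR² = 80
sL = 90/164 = 45/82
sR = 90/80 = 9/8
mL = 1/2·sL + -1·sR = -279/328
mR = -1/2·sL + -1/2·sR = -549/656

45/82 9/8 -279/328 -549/656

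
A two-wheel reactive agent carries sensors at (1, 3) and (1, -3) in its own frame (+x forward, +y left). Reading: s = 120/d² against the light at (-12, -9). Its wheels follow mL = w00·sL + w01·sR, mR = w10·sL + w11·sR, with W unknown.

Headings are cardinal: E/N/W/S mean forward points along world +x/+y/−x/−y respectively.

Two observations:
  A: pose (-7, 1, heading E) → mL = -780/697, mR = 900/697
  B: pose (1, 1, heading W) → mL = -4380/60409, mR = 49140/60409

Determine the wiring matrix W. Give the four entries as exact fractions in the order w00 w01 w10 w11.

1/2 -1 1 1/2

obs A: pose=(-7,1,E) → sL=24/41, sR=24/17, mL=-780/697, mR=900/697
obs B: pose=(1,1,W) → sL=120/193, sR=120/313, mL=-4380/60409, mR=49140/60409
sensor matrix S = [[24/41, 24/17], [120/193, 120/313]]; det S = -27509760/42105073
solve [mL_A; mL_B] = S·[w00; w01] and [mR_A; mR_B] = S·[w10; w11]:
  w00 = 1/2, w01 = -1, w10 = 1, w11 = 1/2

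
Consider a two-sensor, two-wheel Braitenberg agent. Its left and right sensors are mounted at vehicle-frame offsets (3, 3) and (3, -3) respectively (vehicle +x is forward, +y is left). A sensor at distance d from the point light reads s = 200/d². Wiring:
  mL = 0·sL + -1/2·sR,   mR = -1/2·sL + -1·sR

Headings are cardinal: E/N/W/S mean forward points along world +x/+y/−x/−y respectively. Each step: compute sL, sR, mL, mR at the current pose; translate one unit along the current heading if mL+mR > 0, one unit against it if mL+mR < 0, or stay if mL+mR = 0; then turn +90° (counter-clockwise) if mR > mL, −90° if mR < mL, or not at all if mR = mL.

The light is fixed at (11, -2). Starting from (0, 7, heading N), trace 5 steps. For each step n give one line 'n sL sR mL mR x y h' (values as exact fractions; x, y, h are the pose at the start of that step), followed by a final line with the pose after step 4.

n=0: pose=(0,7,N); sL=10/17, sR=25/26; mL=-25/52, mR=-555/442; mL+mR=-1535/884 → advance -1; mR−mL=-685/884 → turn -1·90°
n=1: pose=(0,6,E); sL=40/37, sR=200/89; mL=-100/89, mR=-9180/3293; mL+mR=-12880/3293 → advance -1; mR−mL=-5480/3293 → turn -1·90°
n=2: pose=(-1,6,S); sL=100/53, sR=4/5; mL=-2/5, mR=-462/265; mL+mR=-568/265 → advance -1; mR−mL=-356/265 → turn -1·90°
n=3: pose=(-1,7,W); sL=200/261, sR=200/369; mL=-100/369, mR=-1100/1189; mL+mR=-12800/10701 → advance -1; mR−mL=-7000/10701 → turn -1·90°
n=4: pose=(0,7,N); sL=10/17, sR=25/26; mL=-25/52, mR=-555/442; mL+mR=-1535/884 → advance -1; mR−mL=-685/884 → turn -1·90°

0 10/17 25/26 -25/52 -555/442 0 7 N
1 40/37 200/89 -100/89 -9180/3293 0 6 E
2 100/53 4/5 -2/5 -462/265 -1 6 S
3 200/261 200/369 -100/369 -1100/1189 -1 7 W
4 10/17 25/26 -25/52 -555/442 0 7 N
final 0 6 E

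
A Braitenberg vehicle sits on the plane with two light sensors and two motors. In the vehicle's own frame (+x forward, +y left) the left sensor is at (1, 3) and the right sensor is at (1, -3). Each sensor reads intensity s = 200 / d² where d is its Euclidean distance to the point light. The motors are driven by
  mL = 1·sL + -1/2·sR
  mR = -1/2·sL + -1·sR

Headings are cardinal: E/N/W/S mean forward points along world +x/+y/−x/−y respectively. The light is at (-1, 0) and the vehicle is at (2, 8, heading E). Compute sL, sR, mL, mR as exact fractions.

200/137 200/41 -5500/5617 -31500/5617

left sensor world pos  = (3, 11); dL² = 137
right sensor world pos = (3, 5); dR² = 41
sL = 200/137 = 200/137
sR = 200/41 = 200/41
mL = 1·sL + -1/2·sR = -5500/5617
mR = -1/2·sL + -1·sR = -31500/5617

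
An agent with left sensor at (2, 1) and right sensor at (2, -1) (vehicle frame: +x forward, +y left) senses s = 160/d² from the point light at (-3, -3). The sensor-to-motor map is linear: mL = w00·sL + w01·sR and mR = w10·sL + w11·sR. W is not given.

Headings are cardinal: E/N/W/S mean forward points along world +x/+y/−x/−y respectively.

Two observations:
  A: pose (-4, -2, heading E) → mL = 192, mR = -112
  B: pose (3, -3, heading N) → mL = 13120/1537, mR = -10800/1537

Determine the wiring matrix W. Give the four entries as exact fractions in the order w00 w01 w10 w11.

obs A: pose=(-4,-2,E) → sL=32, sR=160, mL=192, mR=-112
obs B: pose=(3,-3,N) → sL=160/29, sR=160/53, mL=13120/1537, mR=-10800/1537
sensor matrix S = [[32, 160], [160/29, 160/53]]; det S = -1208320/1537
solve [mL_A; mL_B] = S·[w00; w01] and [mR_A; mR_B] = S·[w10; w11]:
  w00 = 1, w01 = 1, w10 = -1, w11 = -1/2

1 1 -1 -1/2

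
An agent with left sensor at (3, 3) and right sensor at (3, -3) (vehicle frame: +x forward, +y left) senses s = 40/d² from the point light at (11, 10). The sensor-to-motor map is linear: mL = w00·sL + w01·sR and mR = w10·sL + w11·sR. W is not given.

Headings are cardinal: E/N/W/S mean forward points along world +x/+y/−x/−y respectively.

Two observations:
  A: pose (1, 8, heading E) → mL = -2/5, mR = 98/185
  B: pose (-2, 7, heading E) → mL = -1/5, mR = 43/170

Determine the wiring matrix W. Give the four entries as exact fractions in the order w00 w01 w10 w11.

obs A: pose=(1,8,E) → sL=4/5, sR=20/37, mL=-2/5, mR=98/185
obs B: pose=(-2,7,E) → sL=2/5, sR=5/17, mL=-1/5, mR=43/170
sensor matrix S = [[4/5, 20/37], [2/5, 5/17]]; det S = 12/629
solve [mL_A; mL_B] = S·[w00; w01] and [mR_A; mR_B] = S·[w10; w11]:
  w00 = -1/2, w01 = 0, w10 = 1, w11 = -1/2

-1/2 0 1 -1/2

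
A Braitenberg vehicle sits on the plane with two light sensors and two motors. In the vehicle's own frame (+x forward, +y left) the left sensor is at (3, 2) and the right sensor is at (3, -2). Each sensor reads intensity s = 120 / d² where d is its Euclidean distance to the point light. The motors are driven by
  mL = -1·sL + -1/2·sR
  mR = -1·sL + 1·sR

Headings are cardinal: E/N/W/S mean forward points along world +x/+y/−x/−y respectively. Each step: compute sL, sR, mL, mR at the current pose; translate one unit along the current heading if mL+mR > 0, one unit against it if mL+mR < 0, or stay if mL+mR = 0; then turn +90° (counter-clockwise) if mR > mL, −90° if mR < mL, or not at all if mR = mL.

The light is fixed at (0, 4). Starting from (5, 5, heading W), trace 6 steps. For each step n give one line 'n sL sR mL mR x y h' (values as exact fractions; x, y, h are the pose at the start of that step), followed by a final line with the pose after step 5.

0 24 120/13 -372/13 -192/13 5 5 W
1 30/17 6 -81/17 72/17 6 5 S
2 120/97 40/27 -5180/2619 640/2619 6 6 E
3 60/17 60/37 -2730/629 -1200/629 5 6 N
4 24 120/13 -372/13 -192/13 5 5 W
5 30/17 6 -81/17 72/17 6 5 S
final 6 6 E

n=0: pose=(5,5,W); sL=24, sR=120/13; mL=-372/13, mR=-192/13; mL+mR=-564/13 → advance -1; mR−mL=180/13 → turn +1·90°
n=1: pose=(6,5,S); sL=30/17, sR=6; mL=-81/17, mR=72/17; mL+mR=-9/17 → advance -1; mR−mL=9 → turn +1·90°
n=2: pose=(6,6,E); sL=120/97, sR=40/27; mL=-5180/2619, mR=640/2619; mL+mR=-4540/2619 → advance -1; mR−mL=20/9 → turn +1·90°
n=3: pose=(5,6,N); sL=60/17, sR=60/37; mL=-2730/629, mR=-1200/629; mL+mR=-3930/629 → advance -1; mR−mL=90/37 → turn +1·90°
n=4: pose=(5,5,W); sL=24, sR=120/13; mL=-372/13, mR=-192/13; mL+mR=-564/13 → advance -1; mR−mL=180/13 → turn +1·90°
n=5: pose=(6,5,S); sL=30/17, sR=6; mL=-81/17, mR=72/17; mL+mR=-9/17 → advance -1; mR−mL=9 → turn +1·90°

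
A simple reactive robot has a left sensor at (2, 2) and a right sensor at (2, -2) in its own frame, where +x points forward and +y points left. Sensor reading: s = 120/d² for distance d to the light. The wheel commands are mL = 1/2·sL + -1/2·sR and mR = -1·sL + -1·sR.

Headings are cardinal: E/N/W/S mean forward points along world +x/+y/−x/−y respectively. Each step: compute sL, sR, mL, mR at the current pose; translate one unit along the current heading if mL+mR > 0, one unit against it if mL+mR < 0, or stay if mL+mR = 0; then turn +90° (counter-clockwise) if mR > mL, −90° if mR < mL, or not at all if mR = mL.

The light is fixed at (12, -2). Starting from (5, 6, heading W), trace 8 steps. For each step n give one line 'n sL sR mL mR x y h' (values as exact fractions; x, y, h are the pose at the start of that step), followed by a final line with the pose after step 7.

n=0: pose=(5,6,W); sL=40/39, sR=120/181; mL=1280/7059, mR=-11920/7059; mL+mR=-10640/7059 → advance -1; mR−mL=-4400/2353 → turn -1·90°
n=1: pose=(6,6,N); sL=30/41, sR=30/29; mL=-180/1189, mR=-2100/1189; mL+mR=-2280/1189 → advance -1; mR−mL=-1920/1189 → turn -1·90°
n=2: pose=(6,5,E); sL=120/97, sR=120/41; mL=-3360/3977, mR=-16560/3977; mL+mR=-19920/3977 → advance -1; mR−mL=-13200/3977 → turn -1·90°
n=3: pose=(5,5,S); sL=12/5, sR=60/53; mL=168/265, mR=-936/265; mL+mR=-768/265 → advance -1; mR−mL=-1104/265 → turn -1·90°
n=4: pose=(5,6,W); sL=40/39, sR=120/181; mL=1280/7059, mR=-11920/7059; mL+mR=-10640/7059 → advance -1; mR−mL=-4400/2353 → turn -1·90°
n=5: pose=(6,6,N); sL=30/41, sR=30/29; mL=-180/1189, mR=-2100/1189; mL+mR=-2280/1189 → advance -1; mR−mL=-1920/1189 → turn -1·90°
n=6: pose=(6,5,E); sL=120/97, sR=120/41; mL=-3360/3977, mR=-16560/3977; mL+mR=-19920/3977 → advance -1; mR−mL=-13200/3977 → turn -1·90°
n=7: pose=(5,5,S); sL=12/5, sR=60/53; mL=168/265, mR=-936/265; mL+mR=-768/265 → advance -1; mR−mL=-1104/265 → turn -1·90°

0 40/39 120/181 1280/7059 -11920/7059 5 6 W
1 30/41 30/29 -180/1189 -2100/1189 6 6 N
2 120/97 120/41 -3360/3977 -16560/3977 6 5 E
3 12/5 60/53 168/265 -936/265 5 5 S
4 40/39 120/181 1280/7059 -11920/7059 5 6 W
5 30/41 30/29 -180/1189 -2100/1189 6 6 N
6 120/97 120/41 -3360/3977 -16560/3977 6 5 E
7 12/5 60/53 168/265 -936/265 5 5 S
final 5 6 W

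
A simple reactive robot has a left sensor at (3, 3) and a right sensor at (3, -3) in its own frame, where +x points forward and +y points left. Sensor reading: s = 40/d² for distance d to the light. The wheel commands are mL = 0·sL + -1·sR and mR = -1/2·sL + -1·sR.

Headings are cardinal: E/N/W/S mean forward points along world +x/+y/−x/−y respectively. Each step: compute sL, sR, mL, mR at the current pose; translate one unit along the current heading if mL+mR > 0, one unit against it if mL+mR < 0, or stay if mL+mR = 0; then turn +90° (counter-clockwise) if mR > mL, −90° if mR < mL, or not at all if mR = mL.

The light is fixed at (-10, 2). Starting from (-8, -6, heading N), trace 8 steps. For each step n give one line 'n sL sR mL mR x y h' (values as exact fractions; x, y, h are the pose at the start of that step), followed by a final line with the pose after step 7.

n=0: pose=(-8,-6,N); sL=20/13, sR=4/5; mL=-4/5, mR=-102/65; mL+mR=-154/65 → advance -1; mR−mL=-10/13 → turn -1·90°
n=1: pose=(-8,-7,E); sL=40/61, sR=40/169; mL=-40/169, mR=-5820/10309; mL+mR=-8260/10309 → advance -1; mR−mL=-20/61 → turn -1·90°
n=2: pose=(-9,-7,S); sL=1/4, sR=10/37; mL=-10/37, mR=-117/296; mL+mR=-197/296 → advance -1; mR−mL=-1/8 → turn -1·90°
n=3: pose=(-9,-6,W); sL=8/25, sR=40/29; mL=-40/29, mR=-1116/725; mL+mR=-2116/725 → advance -1; mR−mL=-4/25 → turn -1·90°
n=4: pose=(-8,-6,N); sL=20/13, sR=4/5; mL=-4/5, mR=-102/65; mL+mR=-154/65 → advance -1; mR−mL=-10/13 → turn -1·90°
n=5: pose=(-8,-7,E); sL=40/61, sR=40/169; mL=-40/169, mR=-5820/10309; mL+mR=-8260/10309 → advance -1; mR−mL=-20/61 → turn -1·90°
n=6: pose=(-9,-7,S); sL=1/4, sR=10/37; mL=-10/37, mR=-117/296; mL+mR=-197/296 → advance -1; mR−mL=-1/8 → turn -1·90°
n=7: pose=(-9,-6,W); sL=8/25, sR=40/29; mL=-40/29, mR=-1116/725; mL+mR=-2116/725 → advance -1; mR−mL=-4/25 → turn -1·90°

0 20/13 4/5 -4/5 -102/65 -8 -6 N
1 40/61 40/169 -40/169 -5820/10309 -8 -7 E
2 1/4 10/37 -10/37 -117/296 -9 -7 S
3 8/25 40/29 -40/29 -1116/725 -9 -6 W
4 20/13 4/5 -4/5 -102/65 -8 -6 N
5 40/61 40/169 -40/169 -5820/10309 -8 -7 E
6 1/4 10/37 -10/37 -117/296 -9 -7 S
7 8/25 40/29 -40/29 -1116/725 -9 -6 W
final -8 -6 N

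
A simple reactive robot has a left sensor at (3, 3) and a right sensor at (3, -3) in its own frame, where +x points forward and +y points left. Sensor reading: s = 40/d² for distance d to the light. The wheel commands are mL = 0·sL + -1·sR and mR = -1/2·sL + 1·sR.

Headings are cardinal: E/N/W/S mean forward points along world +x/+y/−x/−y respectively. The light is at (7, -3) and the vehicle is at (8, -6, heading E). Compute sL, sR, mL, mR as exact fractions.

left sensor world pos  = (11, -3); dL² = 16
right sensor world pos = (11, -9); dR² = 52
sL = 40/16 = 5/2
sR = 40/52 = 10/13
mL = 0·sL + -1·sR = -10/13
mR = -1/2·sL + 1·sR = -25/52

5/2 10/13 -10/13 -25/52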